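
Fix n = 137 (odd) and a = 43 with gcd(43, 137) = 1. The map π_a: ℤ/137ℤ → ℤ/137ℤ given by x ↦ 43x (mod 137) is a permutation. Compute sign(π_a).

-1

Start at x=17: 17 → 46 → 60 → 114 → 107 → 80 → 15 → … (one orbit).
Decompose π into cycles: lengths [136, 1] (2 cycles, including the fixed point 0).
n − c = 137 − 2 = 135; sign = (−1)^135 = -1.
(43|137)_J = -1 (Zolotarev's lemma cross-check).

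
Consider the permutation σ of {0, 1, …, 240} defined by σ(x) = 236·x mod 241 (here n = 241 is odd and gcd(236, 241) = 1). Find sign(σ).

+1

Start at x=233: 233 → 40 → 41 → 36 → 61 → 177 → 79 → … (one orbit).
π_236 has 7 disjoint cycles with lengths [40, 40, 40, 40, 40, 40, 1] on {0,…,240}.
241 − 7 = 234 transpositions; sign(π) = (−1)^234 = +1.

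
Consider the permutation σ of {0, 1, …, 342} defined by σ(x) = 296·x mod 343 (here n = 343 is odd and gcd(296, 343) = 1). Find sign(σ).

+1

Orbit of 135 under x↦296x: [135, 172, 148, 247, 53, 253, 114]… (length divides ord_343(296)).
π_296 has 7 disjoint cycles with lengths [147, 147, 21, 21, 3, 3, 1] on {0,…,342}.
sign(π) = (−1)^{n − #cycles} = (−1)^{343−7} = (−1)^336 = +1.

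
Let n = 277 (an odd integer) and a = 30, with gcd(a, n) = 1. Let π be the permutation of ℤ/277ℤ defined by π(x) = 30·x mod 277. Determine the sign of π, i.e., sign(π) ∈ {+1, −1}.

Trace 264: π^k(264) = [264, 164, 211, 236, 155, 218, 169] for k=0..6.
Cycle lengths of π_30 on ℤ/277ℤ: [23, 23, 23, 23, 23, 23, 23, 23, 23, 23, 23, 23, 1]; 13 cycles in total.
Σ(ℓ_i−1) = 277−13 = 264; sign = (−1)^264 = +1.
(30|277)_J = +1 (Zolotarev's lemma cross-check).

+1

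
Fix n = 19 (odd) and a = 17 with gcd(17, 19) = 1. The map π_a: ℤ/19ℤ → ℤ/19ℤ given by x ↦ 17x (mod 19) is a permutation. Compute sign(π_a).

+1

Start at x=4: 4 → 11 → 16 → 6 → 7 → 5 → 9 → … (one orbit).
Cycle lengths of π_17 on ℤ/19ℤ: [9, 9, 1]; 3 cycles in total.
Σ(ℓ_i−1) = 19−3 = 16; sign = (−1)^16 = +1.
Via Zolotarev, sign(π_{17}) = (17|19) = +1.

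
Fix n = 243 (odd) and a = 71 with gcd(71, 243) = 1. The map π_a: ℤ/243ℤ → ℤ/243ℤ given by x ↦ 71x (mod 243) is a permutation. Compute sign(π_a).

Start at x=35: 35 → 55 → 17 → 235 → 161 → 10 → 224 → … (one orbit).
Decompose π into cycles: lengths [54, 54, 54, 18, 18, 18, 6, 6, 6, 2, 2, 2, 2, 1] (14 cycles, including the fixed point 0).
14 cycles on 243: each ℓ→(−1)^(ℓ−1), product (−1)^229 = -1.

-1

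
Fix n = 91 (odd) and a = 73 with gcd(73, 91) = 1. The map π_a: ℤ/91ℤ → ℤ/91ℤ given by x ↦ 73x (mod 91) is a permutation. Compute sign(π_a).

+1

Start at x=79: 79 → 34 → 25 → 5 → 1 → 73 → 51 → … (one orbit).
Decompose π into cycles: lengths [12, 12, 12, 12, 12, 12, 6, 4, 4, 4, 1] (11 cycles, including the fixed point 0).
11 cycles on 91: each ℓ→(−1)^(ℓ−1), product (−1)^80 = +1.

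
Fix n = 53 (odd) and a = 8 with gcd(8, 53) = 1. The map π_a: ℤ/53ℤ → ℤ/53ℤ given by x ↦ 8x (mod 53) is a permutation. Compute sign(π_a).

-1

Trace 48: π^k(48) = [48, 13, 51, 37, 31, 36, 23] for k=0..6.
Cycle lengths of π_8 on ℤ/53ℤ: [52, 1]; 2 cycles in total.
Σ(ℓ_i−1) = 53−2 = 51; sign = (−1)^51 = -1.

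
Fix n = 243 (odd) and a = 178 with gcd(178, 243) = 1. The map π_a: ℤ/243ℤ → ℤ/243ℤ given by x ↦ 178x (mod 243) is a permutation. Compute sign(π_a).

Orbit of 73 under x↦178x: [73, 115, 58, 118, 106, 157, 1]… (length divides ord_243(178)).
π_178 has 11 disjoint cycles with lengths [81, 81, 27, 27, 9, 9, 3, 3, 1, 1, 1] on {0,…,242}.
243 − 11 = 232 transpositions; sign(π) = (−1)^232 = +1.

+1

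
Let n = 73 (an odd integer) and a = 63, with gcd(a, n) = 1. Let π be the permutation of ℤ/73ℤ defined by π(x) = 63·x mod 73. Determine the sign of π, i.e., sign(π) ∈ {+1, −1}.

Orbit of 51 under x↦63x: [51, 1, 63, 27, 22, 72, 10]… (length divides ord_73(63)).
10 cycles of lengths [8, 8, 8, 8, 8, 8, 8, 8, 8, 1].
sign(π) = (−1)^{n − #cycles} = (−1)^{73−10} = (−1)^63 = -1.
Via Zolotarev, sign(π_{63}) = (63|73) = -1.

-1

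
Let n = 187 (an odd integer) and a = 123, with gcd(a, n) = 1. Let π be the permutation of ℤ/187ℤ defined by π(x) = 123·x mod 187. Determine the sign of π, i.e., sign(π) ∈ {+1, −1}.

Start at x=183: 183 → 69 → 72 → 67 → 13 → 103 → 140 → … (one orbit).
π_123 has 14 disjoint cycles with lengths [20, 20, 20, 20, 20, 20, 20, 20, 10, 4, 4, 4, 4, 1] on {0,…,186}.
Σ(ℓ_i−1) = 187−14 = 173; sign = (−1)^173 = -1.
(123|187)_J = -1 (Zolotarev's lemma cross-check).

-1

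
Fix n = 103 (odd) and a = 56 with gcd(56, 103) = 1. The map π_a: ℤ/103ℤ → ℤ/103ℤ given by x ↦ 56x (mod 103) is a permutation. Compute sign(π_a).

Trace 46: π^k(46) = [46, 1, 56] for k=0..2.
The orbit structure of x ↦ 56x mod 103: 35 orbits of sizes [3, 3, 3, 3, 3, 3, 3, 3, 3, 3, 3, 3, 3, 3, 3, 3, 3, 3, 3, 3, 3, 3, 3, 3, 3, 3, 3, 3, 3, 3, 3, 3, 3, 3, 1].
sign(π) = (−1)^{n − #cycles} = (−1)^{103−35} = (−1)^68 = +1.
Via Zolotarev, sign(π_{56}) = (56|103) = +1.

+1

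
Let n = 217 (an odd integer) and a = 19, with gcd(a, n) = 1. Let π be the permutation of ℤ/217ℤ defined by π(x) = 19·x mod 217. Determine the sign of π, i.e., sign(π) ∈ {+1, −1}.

Orbit of 138 under x↦19x: [138, 18, 125, 205, 206, 8, 152]… (length divides ord_217(19)).
Cycle lengths of π_19 on ℤ/217ℤ: [30, 30, 30, 30, 30, 30, 15, 15, 6, 1]; 10 cycles in total.
Σ(ℓ_i−1) = 217−10 = 207; sign = (−1)^207 = -1.

-1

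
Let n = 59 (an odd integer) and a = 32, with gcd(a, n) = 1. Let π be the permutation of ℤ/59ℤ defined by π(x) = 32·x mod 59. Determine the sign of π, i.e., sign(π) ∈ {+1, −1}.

-1

Start at x=58: 58 → 27 → 38 → 36 → 31 → 48 → 2 → … (one orbit).
Cycle lengths of π_32 on ℤ/59ℤ: [58, 1]; 2 cycles in total.
sign(π) = (−1)^{n − #cycles} = (−1)^{59−2} = (−1)^57 = -1.
(32|59)_J = -1 (Zolotarev's lemma cross-check).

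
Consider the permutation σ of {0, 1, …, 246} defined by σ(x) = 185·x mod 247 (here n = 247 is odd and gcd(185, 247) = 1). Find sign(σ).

-1

Orbit of 1 under x↦185x: [1, 185, 139, 27, 55, 48, 235]… (length divides ord_247(185)).
Cycle lengths of π_185 on ℤ/247ℤ: [18, 18, 18, 18, 18, 18, 18, 18, 18, 18, 18, 18, 18, 3, 3, 3, 3, 1]; 18 cycles in total.
With 18 cycles on 247 points, sign = (−1)^{247−18} = -1.
Via Zolotarev, sign(π_{185}) = (185|247) = -1.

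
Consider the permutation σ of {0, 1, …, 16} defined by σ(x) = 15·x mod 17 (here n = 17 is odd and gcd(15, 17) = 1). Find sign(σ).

+1

Start at x=9: 9 → 16 → 2 → 13 → 8 → 1 → 15 → … (one orbit).
π_15 has 3 disjoint cycles with lengths [8, 8, 1] on {0,…,16}.
3 cycles on 17: each ℓ→(−1)^(ℓ−1), product (−1)^14 = +1.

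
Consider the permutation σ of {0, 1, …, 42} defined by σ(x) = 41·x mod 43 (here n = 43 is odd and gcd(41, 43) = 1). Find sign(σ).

Start at x=16: 16 → 11 → 21 → 1 → 41 → 4 → 35 → 16 (one orbit).
Decompose π into cycles: lengths [7, 7, 7, 7, 7, 7, 1] (7 cycles, including the fixed point 0).
n − c = 43 − 7 = 36; sign = (−1)^36 = +1.

+1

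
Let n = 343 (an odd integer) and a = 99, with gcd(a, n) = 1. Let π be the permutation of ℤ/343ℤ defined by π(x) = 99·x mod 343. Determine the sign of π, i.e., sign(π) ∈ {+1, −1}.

Trace 246: π^k(246) = [246, 1, 99, 197, 295, 50, 148] for k=0..6.
π_99 has 91 disjoint cycles with lengths [7, 7, 7, 7, 7, 7, 7, 7, 7, 7, 7, 7, 7, 7, 7, 7, 7, 7, 7, 7, 7, 7, 7, 7, 7, 7, 7, 7, 7, 7, 7, 7, 7, 7, 7, 7, 7, 7, 7, 7, 7, 7, 1, 1, 1, 1, 1, 1, 1, 1, 1, 1, 1, 1, 1, 1, 1, 1, 1, 1, 1, 1, 1, 1, 1, 1, 1, 1, 1, 1, 1, 1, 1, 1, 1, 1, 1, 1, 1, 1, 1, 1, 1, 1, 1, 1, 1, 1, 1, 1, 1] on {0,…,342}.
Σ(ℓ_i−1) = 343−91 = 252; sign = (−1)^252 = +1.
Zolotarev: (99|343) = +1, matching the cycle-count sign.

+1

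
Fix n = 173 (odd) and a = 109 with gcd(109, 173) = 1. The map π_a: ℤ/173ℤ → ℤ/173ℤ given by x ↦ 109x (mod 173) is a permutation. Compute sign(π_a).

+1

Start at x=132: 132 → 29 → 47 → 106 → 136 → 119 → 169 → … (one orbit).
Cycle lengths of π_109 on ℤ/173ℤ: [43, 43, 43, 43, 1]; 5 cycles in total.
173 − 5 = 168 transpositions; sign(π) = (−1)^168 = +1.
Via Zolotarev, sign(π_{109}) = (109|173) = +1.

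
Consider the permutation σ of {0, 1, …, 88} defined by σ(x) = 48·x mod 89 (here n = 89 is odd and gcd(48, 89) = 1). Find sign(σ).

-1

Orbit of 46 under x↦48x: [46, 72, 74, 81, 61, 80, 13]… (length divides ord_89(48)).
Cycle lengths of π_48 on ℤ/89ℤ: [88, 1]; 2 cycles in total.
2 cycles on 89: each ℓ→(−1)^(ℓ−1), product (−1)^87 = -1.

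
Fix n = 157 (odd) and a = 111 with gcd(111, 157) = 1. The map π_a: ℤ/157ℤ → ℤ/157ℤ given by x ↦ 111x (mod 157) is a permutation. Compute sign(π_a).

Trace 130: π^k(130) = [130, 143, 16, 49, 101, 64, 39] for k=0..6.
π_111 has 7 disjoint cycles with lengths [26, 26, 26, 26, 26, 26, 1] on {0,…,156}.
7 cycles on 157: each ℓ→(−1)^(ℓ−1), product (−1)^150 = +1.

+1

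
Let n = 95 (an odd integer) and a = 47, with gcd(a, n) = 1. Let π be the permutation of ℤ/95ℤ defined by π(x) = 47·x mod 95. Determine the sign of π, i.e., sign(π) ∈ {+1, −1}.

-1

Start at x=81: 81 → 7 → 44 → 73 → 11 → 42 → 74 → … (one orbit).
Cycle type of π: 36×2 + 9×2 + 4 + 1; total 6 cycles.
sign(π) = (−1)^{n − #cycles} = (−1)^{95−6} = (−1)^89 = -1.
(47|95)_J = -1 (Zolotarev's lemma cross-check).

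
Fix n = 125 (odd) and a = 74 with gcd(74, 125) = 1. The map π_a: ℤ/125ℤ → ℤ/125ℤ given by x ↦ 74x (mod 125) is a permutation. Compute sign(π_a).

Start at x=49: 49 → 1 → 74 → 101 → 99 → 76 → 124 → … (one orbit).
The orbit structure of x ↦ 74x mod 125: 23 orbits of sizes [10, 10, 10, 10, 10, 10, 10, 10, 10, 10, 2, 2, 2, 2, 2, 2, 2, 2, 2, 2, 2, 2, 1].
Σ(ℓ_i−1) = 125−23 = 102; sign = (−1)^102 = +1.
The Jacobi symbol (74|125) = +1 (Zolotarev) agrees.

+1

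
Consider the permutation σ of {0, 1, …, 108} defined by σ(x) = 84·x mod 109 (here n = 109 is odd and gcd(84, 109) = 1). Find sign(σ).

Orbit of 16 under x↦84x: [16, 36, 81, 46, 49, 83, 105]… (length divides ord_109(84)).
Cycle lengths of π_84 on ℤ/109ℤ: [54, 54, 1]; 3 cycles in total.
Σ(ℓ_i−1) = 109−3 = 106; sign = (−1)^106 = +1.
Check: (84/109) = +1 by Zolotarev.

+1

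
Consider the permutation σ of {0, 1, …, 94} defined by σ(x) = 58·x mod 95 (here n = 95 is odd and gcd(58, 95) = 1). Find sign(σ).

-1

Orbit of 77 under x↦58x: [77, 1, 58, 39]… (length divides ord_95(58)).
The orbit structure of x ↦ 58x mod 95: 38 orbits of sizes [4, 4, 4, 4, 4, 4, 4, 4, 4, 4, 4, 4, 4, 4, 4, 4, 4, 4, 4, 1, 1, 1, 1, 1, 1, 1, 1, 1, 1, 1, 1, 1, 1, 1, 1, 1, 1, 1].
38 cycles on 95: each ℓ→(−1)^(ℓ−1), product (−1)^57 = -1.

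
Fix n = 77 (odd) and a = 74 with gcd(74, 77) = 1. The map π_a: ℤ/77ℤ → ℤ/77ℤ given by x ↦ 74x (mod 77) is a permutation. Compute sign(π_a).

-1

Orbit of 25 under x↦74x: [25, 2, 71, 18, 23, 8, 53]… (length divides ord_77(74)).
π_74 has 6 disjoint cycles with lengths [30, 30, 10, 3, 3, 1] on {0,…,76}.
Σ(ℓ_i−1) = 77−6 = 71; sign = (−1)^71 = -1.
Zolotarev: (74|77) = -1, matching the cycle-count sign.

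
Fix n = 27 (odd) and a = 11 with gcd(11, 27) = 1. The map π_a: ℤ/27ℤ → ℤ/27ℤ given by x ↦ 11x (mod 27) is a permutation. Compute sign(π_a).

-1

Trace 5: π^k(5) = [5, 1, 11, 13, 8, 7, 23] for k=0..6.
Decompose π into cycles: lengths [18, 6, 2, 1] (4 cycles, including the fixed point 0).
27 − 4 = 23 transpositions; sign(π) = (−1)^23 = -1.
Zolotarev: (11|27) = -1, matching the cycle-count sign.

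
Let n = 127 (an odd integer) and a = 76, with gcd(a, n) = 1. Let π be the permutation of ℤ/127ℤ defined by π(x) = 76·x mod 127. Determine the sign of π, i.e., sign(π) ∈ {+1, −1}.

+1

Trace 73: π^k(73) = [73, 87, 8, 100, 107, 4, 50] for k=0..6.
Decompose π into cycles: lengths [21, 21, 21, 21, 21, 21, 1] (7 cycles, including the fixed point 0).
n − c = 127 − 7 = 120; sign = (−1)^120 = +1.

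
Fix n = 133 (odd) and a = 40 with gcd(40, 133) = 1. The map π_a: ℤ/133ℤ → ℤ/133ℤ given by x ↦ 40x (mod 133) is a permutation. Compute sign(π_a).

Start at x=4: 4 → 27 → 16 → 108 → 64 → 33 → 123 → … (one orbit).
π_40 has 9 disjoint cycles with lengths [18, 18, 18, 18, 18, 18, 18, 6, 1] on {0,…,132}.
With 9 cycles on 133 points, sign = (−1)^{133−9} = +1.
The Jacobi symbol (40|133) = +1 (Zolotarev) agrees.

+1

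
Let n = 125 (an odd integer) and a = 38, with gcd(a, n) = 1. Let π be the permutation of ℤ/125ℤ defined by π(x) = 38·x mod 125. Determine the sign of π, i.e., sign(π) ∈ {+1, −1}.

-1

Start at x=108: 108 → 104 → 77 → 51 → 63 → 19 → 97 → … (one orbit).
4 cycles of lengths [100, 20, 4, 1].
Σ(ℓ_i−1) = 125−4 = 121; sign = (−1)^121 = -1.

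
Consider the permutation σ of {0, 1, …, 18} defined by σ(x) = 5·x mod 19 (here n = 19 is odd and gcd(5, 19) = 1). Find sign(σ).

+1

Start at x=9: 9 → 7 → 16 → 4 → 1 → 5 → 6 → … (one orbit).
3 cycles of lengths [9, 9, 1].
With 3 cycles on 19 points, sign = (−1)^{19−3} = +1.
The Jacobi symbol (5|19) = +1 (Zolotarev) agrees.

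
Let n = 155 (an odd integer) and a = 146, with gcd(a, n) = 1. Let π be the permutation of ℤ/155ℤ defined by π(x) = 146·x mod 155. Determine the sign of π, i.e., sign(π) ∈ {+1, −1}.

-1

Trace 116: π^k(116) = [116, 41, 96, 66, 26, 76, 91] for k=0..6.
Cycle lengths of π_146 on ℤ/155ℤ: [30, 30, 30, 30, 30, 1, 1, 1, 1, 1]; 10 cycles in total.
Σ(ℓ_i−1) = 155−10 = 145; sign = (−1)^145 = -1.
The Jacobi symbol (146|155) = -1 (Zolotarev) agrees.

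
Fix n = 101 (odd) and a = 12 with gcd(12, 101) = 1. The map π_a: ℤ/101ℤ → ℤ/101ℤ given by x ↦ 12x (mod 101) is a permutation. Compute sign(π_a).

Start at x=87: 87 → 34 → 4 → 48 → 71 → 44 → 23 → … (one orbit).
The orbit structure of x ↦ 12x mod 101: 2 orbits of sizes [100, 1].
Σ(ℓ_i−1) = 101−2 = 99; sign = (−1)^99 = -1.
Via Zolotarev, sign(π_{12}) = (12|101) = -1.

-1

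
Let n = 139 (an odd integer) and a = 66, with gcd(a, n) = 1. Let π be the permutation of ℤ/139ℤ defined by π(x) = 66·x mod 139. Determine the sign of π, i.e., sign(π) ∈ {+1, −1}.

+1

Trace 29: π^k(29) = [29, 107, 112, 25, 121, 63, 127] for k=0..6.
Decompose π into cycles: lengths [69, 69, 1] (3 cycles, including the fixed point 0).
3 cycles on 139: each ℓ→(−1)^(ℓ−1), product (−1)^136 = +1.
(66|139)_J = +1 (Zolotarev's lemma cross-check).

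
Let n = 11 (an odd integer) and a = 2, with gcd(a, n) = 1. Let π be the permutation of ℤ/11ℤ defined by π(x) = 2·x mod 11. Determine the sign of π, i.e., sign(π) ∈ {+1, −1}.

-1

Trace 1: π^k(1) = [1, 2, 4, 8, 5, 10, 9] for k=0..6.
The orbit structure of x ↦ 2x mod 11: 2 orbits of sizes [10, 1].
With 2 cycles on 11 points, sign = (−1)^{11−2} = -1.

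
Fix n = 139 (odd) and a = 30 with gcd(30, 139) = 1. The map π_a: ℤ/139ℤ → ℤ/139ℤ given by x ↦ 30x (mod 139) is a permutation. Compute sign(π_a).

Orbit of 4 under x↦30x: [4, 120, 125, 136, 49, 80, 37]… (length divides ord_139(30)).
The orbit structure of x ↦ 30x mod 139: 3 orbits of sizes [69, 69, 1].
With 3 cycles on 139 points, sign = (−1)^{139−3} = +1.
(30|139)_J = +1 (Zolotarev's lemma cross-check).

+1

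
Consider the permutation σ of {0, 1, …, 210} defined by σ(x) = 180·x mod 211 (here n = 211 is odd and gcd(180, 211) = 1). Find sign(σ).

Orbit of 117 under x↦180x: [117, 171, 185, 173, 123, 196, 43]… (length divides ord_211(180)).
π_180 has 11 disjoint cycles with lengths [21, 21, 21, 21, 21, 21, 21, 21, 21, 21, 1] on {0,…,210}.
n − c = 211 − 11 = 200; sign = (−1)^200 = +1.

+1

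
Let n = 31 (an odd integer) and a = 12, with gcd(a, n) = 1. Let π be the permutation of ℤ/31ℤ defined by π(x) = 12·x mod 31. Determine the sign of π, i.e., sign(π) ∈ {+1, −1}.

Start at x=16: 16 → 6 → 10 → 27 → 14 → 13 → 1 → … (one orbit).
Cycle type of π: 30 + 1; total 2 cycles.
31 − 2 = 29 transpositions; sign(π) = (−1)^29 = -1.
The Jacobi symbol (12|31) = -1 (Zolotarev) agrees.

-1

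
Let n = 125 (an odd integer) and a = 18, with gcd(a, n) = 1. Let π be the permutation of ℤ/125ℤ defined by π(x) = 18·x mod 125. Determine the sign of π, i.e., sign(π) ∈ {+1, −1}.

Trace 93: π^k(93) = [93, 49, 7, 1, 18, 74, 82] for k=0..6.
Decompose π into cycles: lengths [20, 20, 20, 20, 20, 4, 4, 4, 4, 4, 4, 1] (12 cycles, including the fixed point 0).
sign(π) = (−1)^{n − #cycles} = (−1)^{125−12} = (−1)^113 = -1.
Zolotarev: (18|125) = -1, matching the cycle-count sign.

-1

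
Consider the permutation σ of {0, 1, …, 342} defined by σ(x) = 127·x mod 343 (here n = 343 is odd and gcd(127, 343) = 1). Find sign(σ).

+1

Start at x=22: 22 → 50 → 176 → 57 → 36 → 113 → 288 → … (one orbit).
The orbit structure of x ↦ 127x mod 343: 19 orbits of sizes [49, 49, 49, 49, 49, 49, 7, 7, 7, 7, 7, 7, 1, 1, 1, 1, 1, 1, 1].
343 − 19 = 324 transpositions; sign(π) = (−1)^324 = +1.
Zolotarev: (127|343) = +1, matching the cycle-count sign.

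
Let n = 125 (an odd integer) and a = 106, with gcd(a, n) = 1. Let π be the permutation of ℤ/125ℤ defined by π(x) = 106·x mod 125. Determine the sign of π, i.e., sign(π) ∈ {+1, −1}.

Start at x=96: 96 → 51 → 31 → 36 → 66 → 121 → 76 → … (one orbit).
Cycle type of π: 25×4 + 5×4 + 1×5; total 13 cycles.
With 13 cycles on 125 points, sign = (−1)^{125−13} = +1.
The Jacobi symbol (106|125) = +1 (Zolotarev) agrees.

+1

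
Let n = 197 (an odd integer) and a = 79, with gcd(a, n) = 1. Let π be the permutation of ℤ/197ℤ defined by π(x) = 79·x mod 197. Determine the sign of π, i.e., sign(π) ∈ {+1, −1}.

Trace 167: π^k(167) = [167, 191, 117, 181, 115, 23, 44] for k=0..6.
Cycle lengths of π_79 on ℤ/197ℤ: [196, 1]; 2 cycles in total.
2 cycles on 197: each ℓ→(−1)^(ℓ−1), product (−1)^195 = -1.

-1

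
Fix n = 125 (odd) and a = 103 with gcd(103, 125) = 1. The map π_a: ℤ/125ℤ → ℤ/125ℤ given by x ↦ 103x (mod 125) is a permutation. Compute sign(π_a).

Orbit of 7 under x↦103x: [7, 96, 13, 89, 42, 76, 78]… (length divides ord_125(103)).
4 cycles of lengths [100, 20, 4, 1].
Σ(ℓ_i−1) = 125−4 = 121; sign = (−1)^121 = -1.
Check: (103/125) = -1 by Zolotarev.

-1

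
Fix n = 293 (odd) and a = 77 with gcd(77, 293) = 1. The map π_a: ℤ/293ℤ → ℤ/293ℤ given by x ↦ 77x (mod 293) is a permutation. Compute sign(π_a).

Trace 225: π^k(225) = [225, 38, 289, 278, 17, 137, 1] for k=0..6.
5 cycles of lengths [73, 73, 73, 73, 1].
sign(π) = (−1)^{n − #cycles} = (−1)^{293−5} = (−1)^288 = +1.
Check: (77/293) = +1 by Zolotarev.

+1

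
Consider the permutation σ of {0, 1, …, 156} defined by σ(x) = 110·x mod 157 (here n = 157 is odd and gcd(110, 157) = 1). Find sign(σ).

+1

Orbit of 154 under x↦110x: [154, 141, 124, 138, 108, 105, 89]… (length divides ord_157(110)).
The orbit structure of x ↦ 110x mod 157: 3 orbits of sizes [78, 78, 1].
sign(π) = (−1)^{n − #cycles} = (−1)^{157−3} = (−1)^154 = +1.
(110|157)_J = +1 (Zolotarev's lemma cross-check).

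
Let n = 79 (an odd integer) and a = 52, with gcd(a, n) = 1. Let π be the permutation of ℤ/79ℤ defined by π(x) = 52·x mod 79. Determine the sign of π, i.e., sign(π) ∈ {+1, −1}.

+1

Trace 22: π^k(22) = [22, 38, 1, 52, 18, 67, 8] for k=0..6.
Cycle lengths of π_52 on ℤ/79ℤ: [13, 13, 13, 13, 13, 13, 1]; 7 cycles in total.
7 cycles on 79: each ℓ→(−1)^(ℓ−1), product (−1)^72 = +1.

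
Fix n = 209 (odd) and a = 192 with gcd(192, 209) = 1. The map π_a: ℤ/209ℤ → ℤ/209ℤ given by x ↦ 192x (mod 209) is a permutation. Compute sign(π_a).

-1

Orbit of 48 under x↦192x: [48, 20, 78, 137, 179, 92, 108]… (length divides ord_209(192)).
6 cycles of lengths [90, 90, 18, 5, 5, 1].
209 − 6 = 203 transpositions; sign(π) = (−1)^203 = -1.
Zolotarev: (192|209) = -1, matching the cycle-count sign.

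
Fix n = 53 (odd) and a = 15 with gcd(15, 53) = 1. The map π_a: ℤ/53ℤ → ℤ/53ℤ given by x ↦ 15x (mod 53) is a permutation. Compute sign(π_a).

Start at x=15: 15 → 13 → 36 → 10 → 44 → 24 → 42 → … (one orbit).
The orbit structure of x ↦ 15x mod 53: 5 orbits of sizes [13, 13, 13, 13, 1].
5 cycles on 53: each ℓ→(−1)^(ℓ−1), product (−1)^48 = +1.

+1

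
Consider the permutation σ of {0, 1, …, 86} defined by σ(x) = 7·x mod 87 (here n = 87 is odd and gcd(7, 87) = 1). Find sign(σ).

Trace 25: π^k(25) = [25, 1, 7, 49, 82, 52, 16] for k=0..6.
Decompose π into cycles: lengths [7, 7, 7, 7, 7, 7, 7, 7, 7, 7, 7, 7, 1, 1, 1] (15 cycles, including the fixed point 0).
15 cycles on 87: each ℓ→(−1)^(ℓ−1), product (−1)^72 = +1.

+1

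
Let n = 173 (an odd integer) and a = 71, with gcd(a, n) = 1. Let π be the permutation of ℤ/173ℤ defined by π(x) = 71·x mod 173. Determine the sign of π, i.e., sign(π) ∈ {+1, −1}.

-1

Trace 128: π^k(128) = [128, 92, 131, 132, 30, 54, 28] for k=0..6.
2 cycles of lengths [172, 1].
With 2 cycles on 173 points, sign = (−1)^{173−2} = -1.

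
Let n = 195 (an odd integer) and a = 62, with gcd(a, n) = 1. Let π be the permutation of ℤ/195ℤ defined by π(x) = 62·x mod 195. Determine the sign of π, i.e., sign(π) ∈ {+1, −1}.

Trace 173: π^k(173) = [173, 1, 62, 139, 38, 16, 17] for k=0..6.
The orbit structure of x ↦ 62x mod 195: 23 orbits of sizes [12, 12, 12, 12, 12, 12, 12, 12, 12, 12, 12, 12, 6, 6, 6, 6, 6, 6, 4, 4, 4, 2, 1].
Σ(ℓ_i−1) = 195−23 = 172; sign = (−1)^172 = +1.

+1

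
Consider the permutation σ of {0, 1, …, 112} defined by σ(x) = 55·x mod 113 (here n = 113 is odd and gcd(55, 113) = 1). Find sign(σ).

-1

Orbit of 13 under x↦55x: [13, 37, 1, 55, 87, 39, 111]… (length divides ord_113(55)).
The orbit structure of x ↦ 55x mod 113: 2 orbits of sizes [112, 1].
sign(π) = (−1)^{n − #cycles} = (−1)^{113−2} = (−1)^111 = -1.
Zolotarev: (55|113) = -1, matching the cycle-count sign.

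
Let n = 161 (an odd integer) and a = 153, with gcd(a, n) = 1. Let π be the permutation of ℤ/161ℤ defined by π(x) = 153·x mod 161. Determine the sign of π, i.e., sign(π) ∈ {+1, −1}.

+1

Trace 78: π^k(78) = [78, 20, 1, 153, 64, 132, 71] for k=0..6.
The orbit structure of x ↦ 153x mod 161: 11 orbits of sizes [22, 22, 22, 22, 22, 22, 22, 2, 2, 2, 1].
n − c = 161 − 11 = 150; sign = (−1)^150 = +1.
Zolotarev: (153|161) = +1, matching the cycle-count sign.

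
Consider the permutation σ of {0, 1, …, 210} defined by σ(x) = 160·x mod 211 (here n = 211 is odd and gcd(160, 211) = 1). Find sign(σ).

-1

Trace 116: π^k(116) = [116, 203, 197, 81, 89, 103, 22] for k=0..6.
The orbit structure of x ↦ 160x mod 211: 2 orbits of sizes [210, 1].
2 cycles on 211: each ℓ→(−1)^(ℓ−1), product (−1)^209 = -1.
Zolotarev: (160|211) = -1, matching the cycle-count sign.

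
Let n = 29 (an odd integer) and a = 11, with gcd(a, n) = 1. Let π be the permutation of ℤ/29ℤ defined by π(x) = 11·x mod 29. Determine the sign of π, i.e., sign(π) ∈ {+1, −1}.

-1

Orbit of 21 under x↦11x: [21, 28, 18, 24, 3, 4, 15]… (length divides ord_29(11)).
The orbit structure of x ↦ 11x mod 29: 2 orbits of sizes [28, 1].
29 − 2 = 27 transpositions; sign(π) = (−1)^27 = -1.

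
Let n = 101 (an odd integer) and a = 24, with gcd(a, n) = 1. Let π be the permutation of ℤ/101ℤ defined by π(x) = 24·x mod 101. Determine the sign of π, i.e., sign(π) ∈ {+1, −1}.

Start at x=19: 19 → 52 → 36 → 56 → 31 → 37 → 80 → … (one orbit).
5 cycles of lengths [25, 25, 25, 25, 1].
Σ(ℓ_i−1) = 101−5 = 96; sign = (−1)^96 = +1.
(24|101)_J = +1 (Zolotarev's lemma cross-check).

+1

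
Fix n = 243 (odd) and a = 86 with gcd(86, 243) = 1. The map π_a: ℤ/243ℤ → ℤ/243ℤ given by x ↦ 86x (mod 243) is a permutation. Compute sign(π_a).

-1

Orbit of 142 under x↦86x: [142, 62, 229, 11, 217, 194, 160]… (length divides ord_243(86)).
The orbit structure of x ↦ 86x mod 243: 6 orbits of sizes [162, 54, 18, 6, 2, 1].
243 − 6 = 237 transpositions; sign(π) = (−1)^237 = -1.
Zolotarev: (86|243) = -1, matching the cycle-count sign.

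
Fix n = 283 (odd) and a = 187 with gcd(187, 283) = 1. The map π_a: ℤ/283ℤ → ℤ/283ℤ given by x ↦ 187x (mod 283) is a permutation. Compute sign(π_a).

-1

Orbit of 39 under x↦187x: [39, 218, 14, 71, 259, 40, 122]… (length divides ord_283(187)).
Cycle lengths of π_187 on ℤ/283ℤ: [282, 1]; 2 cycles in total.
n − c = 283 − 2 = 281; sign = (−1)^281 = -1.
Via Zolotarev, sign(π_{187}) = (187|283) = -1.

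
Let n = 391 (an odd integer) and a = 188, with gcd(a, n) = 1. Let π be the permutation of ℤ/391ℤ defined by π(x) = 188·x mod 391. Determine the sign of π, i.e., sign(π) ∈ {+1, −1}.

Orbit of 307 under x↦188x: [307, 239, 358, 52, 1, 188, 154]… (length divides ord_391(188)).
Cycle type of π: 11×34 + 1×17; total 51 cycles.
Σ(ℓ_i−1) = 391−51 = 340; sign = (−1)^340 = +1.
Zolotarev: (188|391) = +1, matching the cycle-count sign.

+1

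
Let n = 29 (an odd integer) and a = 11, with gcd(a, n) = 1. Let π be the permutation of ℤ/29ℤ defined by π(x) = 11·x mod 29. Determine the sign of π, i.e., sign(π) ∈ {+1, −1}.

-1

Start at x=2: 2 → 22 → 10 → 23 → 21 → 28 → 18 → … (one orbit).
2 cycles of lengths [28, 1].
29 − 2 = 27 transpositions; sign(π) = (−1)^27 = -1.
The Jacobi symbol (11|29) = -1 (Zolotarev) agrees.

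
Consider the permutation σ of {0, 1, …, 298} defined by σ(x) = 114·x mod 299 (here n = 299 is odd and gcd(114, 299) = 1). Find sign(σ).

Start at x=160: 160 → 1 → 114 → 139 → 298 → 185 → 160 (one orbit).
58 cycles of lengths [6, 6, 6, 6, 6, 6, 6, 6, 6, 6, 6, 6, 6, 6, 6, 6, 6, 6, 6, 6, 6, 6, 6, 6, 6, 6, 6, 6, 6, 6, 6, 6, 6, 6, 6, 6, 6, 6, 6, 6, 6, 6, 6, 6, 6, 6, 2, 2, 2, 2, 2, 2, 2, 2, 2, 2, 2, 1].
sign(π) = (−1)^{n − #cycles} = (−1)^{299−58} = (−1)^241 = -1.
(114|299)_J = -1 (Zolotarev's lemma cross-check).

-1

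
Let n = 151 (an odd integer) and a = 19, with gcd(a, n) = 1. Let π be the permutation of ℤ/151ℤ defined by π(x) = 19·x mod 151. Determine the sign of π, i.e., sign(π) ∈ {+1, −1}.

Start at x=59: 59 → 64 → 8 → 1 → 19 → 59 (one orbit).
31 cycles of lengths [5, 5, 5, 5, 5, 5, 5, 5, 5, 5, 5, 5, 5, 5, 5, 5, 5, 5, 5, 5, 5, 5, 5, 5, 5, 5, 5, 5, 5, 5, 1].
Σ(ℓ_i−1) = 151−31 = 120; sign = (−1)^120 = +1.
Check: (19/151) = +1 by Zolotarev.

+1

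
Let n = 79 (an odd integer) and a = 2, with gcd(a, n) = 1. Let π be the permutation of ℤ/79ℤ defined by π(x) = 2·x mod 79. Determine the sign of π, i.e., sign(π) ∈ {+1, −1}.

Trace 52: π^k(52) = [52, 25, 50, 21, 42, 5, 10] for k=0..6.
Cycle lengths of π_2 on ℤ/79ℤ: [39, 39, 1]; 3 cycles in total.
79 − 3 = 76 transpositions; sign(π) = (−1)^76 = +1.

+1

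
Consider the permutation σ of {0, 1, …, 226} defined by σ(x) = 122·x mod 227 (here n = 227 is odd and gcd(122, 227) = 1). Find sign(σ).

+1

Trace 47: π^k(47) = [47, 59, 161, 120, 112, 44, 147] for k=0..6.
Cycle type of π: 113×2 + 1; total 3 cycles.
With 3 cycles on 227 points, sign = (−1)^{227−3} = +1.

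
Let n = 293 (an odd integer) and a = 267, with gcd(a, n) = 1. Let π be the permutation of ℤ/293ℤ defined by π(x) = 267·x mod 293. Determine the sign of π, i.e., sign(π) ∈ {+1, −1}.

Trace 57: π^k(57) = [57, 276, 149, 228, 225, 10, 33] for k=0..6.
Cycle lengths of π_267 on ℤ/293ℤ: [146, 146, 1]; 3 cycles in total.
With 3 cycles on 293 points, sign = (−1)^{293−3} = +1.
(267|293)_J = +1 (Zolotarev's lemma cross-check).

+1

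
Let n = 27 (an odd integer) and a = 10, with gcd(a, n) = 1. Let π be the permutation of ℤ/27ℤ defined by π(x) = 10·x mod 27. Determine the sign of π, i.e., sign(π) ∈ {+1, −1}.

+1

Orbit of 10 under x↦10x: [10, 19, 1]… (length divides ord_27(10)).
Decompose π into cycles: lengths [3, 3, 3, 3, 3, 3, 1, 1, 1, 1, 1, 1, 1, 1, 1] (15 cycles, including the fixed point 0).
Σ(ℓ_i−1) = 27−15 = 12; sign = (−1)^12 = +1.
(10|27)_J = +1 (Zolotarev's lemma cross-check).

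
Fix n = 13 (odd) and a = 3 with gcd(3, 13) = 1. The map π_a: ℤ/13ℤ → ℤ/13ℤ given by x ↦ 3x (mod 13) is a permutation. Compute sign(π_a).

+1

Start at x=1: 1 → 3 → 9 → 1 (one orbit).
Decompose π into cycles: lengths [3, 3, 3, 3, 1] (5 cycles, including the fixed point 0).
With 5 cycles on 13 points, sign = (−1)^{13−5} = +1.
Check: (3/13) = +1 by Zolotarev.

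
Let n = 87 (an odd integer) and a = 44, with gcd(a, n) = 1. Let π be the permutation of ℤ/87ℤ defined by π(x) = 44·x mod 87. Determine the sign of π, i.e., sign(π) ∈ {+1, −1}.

+1

Trace 44: π^k(44) = [44, 22, 11, 49, 68, 34, 17] for k=0..6.
Decompose π into cycles: lengths [28, 28, 28, 2, 1] (5 cycles, including the fixed point 0).
sign(π) = (−1)^{n − #cycles} = (−1)^{87−5} = (−1)^82 = +1.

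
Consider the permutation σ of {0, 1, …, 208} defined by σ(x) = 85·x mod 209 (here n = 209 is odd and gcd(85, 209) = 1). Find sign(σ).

Trace 206: π^k(206) = [206, 163, 61, 169, 153, 47, 24] for k=0..6.
Cycle lengths of π_85 on ℤ/209ℤ: [90, 90, 10, 9, 9, 1]; 6 cycles in total.
209 − 6 = 203 transpositions; sign(π) = (−1)^203 = -1.
Zolotarev: (85|209) = -1, matching the cycle-count sign.

-1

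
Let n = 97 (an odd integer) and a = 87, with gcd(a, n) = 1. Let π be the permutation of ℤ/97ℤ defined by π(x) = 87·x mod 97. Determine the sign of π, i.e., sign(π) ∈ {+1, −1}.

-1

Orbit of 68 under x↦87x: [68, 96, 10, 94, 30, 88, 90]… (length divides ord_97(87)).
The orbit structure of x ↦ 87x mod 97: 2 orbits of sizes [96, 1].
With 2 cycles on 97 points, sign = (−1)^{97−2} = -1.
Zolotarev: (87|97) = -1, matching the cycle-count sign.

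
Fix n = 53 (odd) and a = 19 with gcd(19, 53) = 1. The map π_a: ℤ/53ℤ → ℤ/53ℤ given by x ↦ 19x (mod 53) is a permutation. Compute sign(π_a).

-1

Trace 23: π^k(23) = [23, 13, 35, 29, 21, 28, 2] for k=0..6.
The orbit structure of x ↦ 19x mod 53: 2 orbits of sizes [52, 1].
sign(π) = (−1)^{n − #cycles} = (−1)^{53−2} = (−1)^51 = -1.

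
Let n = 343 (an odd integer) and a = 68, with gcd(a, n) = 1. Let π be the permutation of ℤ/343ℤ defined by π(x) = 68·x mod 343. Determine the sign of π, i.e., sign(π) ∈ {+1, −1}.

-1

Orbit of 293 under x↦68x: [293, 30, 325, 148, 117, 67, 97]… (length divides ord_343(68)).
16 cycles of lengths [42, 42, 42, 42, 42, 42, 42, 6, 6, 6, 6, 6, 6, 6, 6, 1].
sign(π) = (−1)^{n − #cycles} = (−1)^{343−16} = (−1)^327 = -1.
Via Zolotarev, sign(π_{68}) = (68|343) = -1.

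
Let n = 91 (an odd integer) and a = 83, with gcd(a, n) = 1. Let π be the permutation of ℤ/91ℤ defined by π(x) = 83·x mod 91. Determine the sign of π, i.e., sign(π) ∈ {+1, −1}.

+1

Trace 83: π^k(83) = [83, 64, 34, 1] for k=0..3.
Cycle lengths of π_83 on ℤ/91ℤ: [4, 4, 4, 4, 4, 4, 4, 4, 4, 4, 4, 4, 4, 4, 4, 4, 4, 4, 4, 4, 4, 2, 2, 2, 1]; 25 cycles in total.
sign(π) = (−1)^{n − #cycles} = (−1)^{91−25} = (−1)^66 = +1.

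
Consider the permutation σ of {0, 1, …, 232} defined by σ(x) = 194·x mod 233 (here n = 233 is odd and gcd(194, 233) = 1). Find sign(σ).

Trace 26: π^k(26) = [26, 151, 169, 166, 50, 147, 92] for k=0..6.
The orbit structure of x ↦ 194x mod 233: 2 orbits of sizes [232, 1].
233 − 2 = 231 transpositions; sign(π) = (−1)^231 = -1.
Via Zolotarev, sign(π_{194}) = (194|233) = -1.

-1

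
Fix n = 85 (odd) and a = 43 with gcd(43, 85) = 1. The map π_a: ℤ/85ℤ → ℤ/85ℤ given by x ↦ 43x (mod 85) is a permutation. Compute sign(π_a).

-1

Orbit of 8 under x↦43x: [8, 4, 2, 1, 43, 64, 32]… (length divides ord_85(43)).
Cycle type of π: 8×10 + 4 + 1; total 12 cycles.
12 cycles on 85: each ℓ→(−1)^(ℓ−1), product (−1)^73 = -1.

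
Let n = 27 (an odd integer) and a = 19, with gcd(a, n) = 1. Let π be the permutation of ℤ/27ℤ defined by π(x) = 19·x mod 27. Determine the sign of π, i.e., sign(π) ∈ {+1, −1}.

+1

Start at x=19: 19 → 10 → 1 → 19 (one orbit).
Cycle type of π: 3×6 + 1×9; total 15 cycles.
sign(π) = (−1)^{n − #cycles} = (−1)^{27−15} = (−1)^12 = +1.
Zolotarev: (19|27) = +1, matching the cycle-count sign.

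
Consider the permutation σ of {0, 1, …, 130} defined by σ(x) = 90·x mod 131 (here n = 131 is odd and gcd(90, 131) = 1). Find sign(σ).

Orbit of 77 under x↦90x: [77, 118, 9, 24, 64, 127, 33]… (length divides ord_131(90)).
2 cycles of lengths [130, 1].
Σ(ℓ_i−1) = 131−2 = 129; sign = (−1)^129 = -1.

-1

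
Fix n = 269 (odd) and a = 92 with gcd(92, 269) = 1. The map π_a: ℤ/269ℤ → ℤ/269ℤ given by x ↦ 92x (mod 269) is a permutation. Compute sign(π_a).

+1

Trace 64: π^k(64) = [64, 239, 199, 16, 127, 117, 4] for k=0..6.
Decompose π into cycles: lengths [134, 134, 1] (3 cycles, including the fixed point 0).
With 3 cycles on 269 points, sign = (−1)^{269−3} = +1.
(92|269)_J = +1 (Zolotarev's lemma cross-check).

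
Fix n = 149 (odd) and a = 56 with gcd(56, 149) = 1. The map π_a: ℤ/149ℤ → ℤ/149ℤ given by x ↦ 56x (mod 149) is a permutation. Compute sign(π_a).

Orbit of 34 under x↦56x: [34, 116, 89, 67, 27, 22, 40]… (length divides ord_149(56)).
2 cycles of lengths [148, 1].
n − c = 149 − 2 = 147; sign = (−1)^147 = -1.
Zolotarev: (56|149) = -1, matching the cycle-count sign.

-1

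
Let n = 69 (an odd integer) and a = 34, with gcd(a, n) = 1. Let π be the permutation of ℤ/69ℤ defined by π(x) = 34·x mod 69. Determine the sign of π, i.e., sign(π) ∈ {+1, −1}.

-1

Start at x=55: 55 → 7 → 31 → 19 → 25 → 22 → 58 → … (one orbit).
The orbit structure of x ↦ 34x mod 69: 6 orbits of sizes [22, 22, 22, 1, 1, 1].
Σ(ℓ_i−1) = 69−6 = 63; sign = (−1)^63 = -1.
Check: (34/69) = -1 by Zolotarev.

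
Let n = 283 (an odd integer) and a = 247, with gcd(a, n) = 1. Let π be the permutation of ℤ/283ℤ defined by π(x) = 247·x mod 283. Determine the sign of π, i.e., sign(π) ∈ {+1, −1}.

Start at x=42: 42 → 186 → 96 → 223 → 179 → 65 → 207 → … (one orbit).
Decompose π into cycles: lengths [282, 1] (2 cycles, including the fixed point 0).
n − c = 283 − 2 = 281; sign = (−1)^281 = -1.

-1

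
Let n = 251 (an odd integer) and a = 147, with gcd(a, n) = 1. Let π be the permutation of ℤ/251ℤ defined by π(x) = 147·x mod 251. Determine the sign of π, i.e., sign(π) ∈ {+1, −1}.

+1

Start at x=66: 66 → 164 → 12 → 7 → 25 → 161 → 73 → … (one orbit).
Cycle type of π: 125×2 + 1; total 3 cycles.
Σ(ℓ_i−1) = 251−3 = 248; sign = (−1)^248 = +1.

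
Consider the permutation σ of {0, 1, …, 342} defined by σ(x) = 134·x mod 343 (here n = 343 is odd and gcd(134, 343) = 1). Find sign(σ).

Start at x=316: 316 → 155 → 190 → 78 → 162 → 99 → 232 → … (one orbit).
Cycle lengths of π_134 on ℤ/343ℤ: [49, 49, 49, 49, 49, 49, 7, 7, 7, 7, 7, 7, 1, 1, 1, 1, 1, 1, 1]; 19 cycles in total.
343 − 19 = 324 transpositions; sign(π) = (−1)^324 = +1.

+1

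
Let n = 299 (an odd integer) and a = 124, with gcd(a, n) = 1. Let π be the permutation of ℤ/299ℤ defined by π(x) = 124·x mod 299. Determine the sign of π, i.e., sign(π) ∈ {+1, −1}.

-1

Trace 55: π^k(55) = [55, 242, 108, 236, 261, 72, 257] for k=0..6.
Cycle type of π: 132×2 + 12 + 11×2 + 1; total 6 cycles.
n − c = 299 − 6 = 293; sign = (−1)^293 = -1.
Via Zolotarev, sign(π_{124}) = (124|299) = -1.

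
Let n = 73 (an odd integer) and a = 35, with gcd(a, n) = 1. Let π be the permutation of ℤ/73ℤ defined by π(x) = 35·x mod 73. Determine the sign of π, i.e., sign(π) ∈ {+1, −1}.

Start at x=12: 12 → 55 → 27 → 69 → 6 → 64 → 50 → … (one orbit).
The orbit structure of x ↦ 35x mod 73: 3 orbits of sizes [36, 36, 1].
Σ(ℓ_i−1) = 73−3 = 70; sign = (−1)^70 = +1.

+1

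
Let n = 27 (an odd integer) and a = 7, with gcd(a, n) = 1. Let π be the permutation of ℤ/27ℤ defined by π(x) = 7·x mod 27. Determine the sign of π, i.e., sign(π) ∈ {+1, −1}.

+1

Start at x=19: 19 → 25 → 13 → 10 → 16 → 4 → 1 → … (one orbit).
Decompose π into cycles: lengths [9, 9, 3, 3, 1, 1, 1] (7 cycles, including the fixed point 0).
7 cycles on 27: each ℓ→(−1)^(ℓ−1), product (−1)^20 = +1.
The Jacobi symbol (7|27) = +1 (Zolotarev) agrees.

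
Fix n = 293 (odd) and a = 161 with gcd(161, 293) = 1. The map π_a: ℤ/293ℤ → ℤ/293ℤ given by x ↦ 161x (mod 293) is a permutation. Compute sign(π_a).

+1

Trace 26: π^k(26) = [26, 84, 46, 81, 149, 256, 196] for k=0..6.
5 cycles of lengths [73, 73, 73, 73, 1].
n − c = 293 − 5 = 288; sign = (−1)^288 = +1.
(161|293)_J = +1 (Zolotarev's lemma cross-check).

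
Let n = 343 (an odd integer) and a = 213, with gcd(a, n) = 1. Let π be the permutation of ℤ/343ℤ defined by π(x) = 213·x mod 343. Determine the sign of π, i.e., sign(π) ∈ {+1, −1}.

-1

Start at x=223: 223 → 165 → 159 → 253 → 38 → 205 → 104 → … (one orbit).
Cycle type of π: 294 + 42 + 6 + 1; total 4 cycles.
4 cycles on 343: each ℓ→(−1)^(ℓ−1), product (−1)^339 = -1.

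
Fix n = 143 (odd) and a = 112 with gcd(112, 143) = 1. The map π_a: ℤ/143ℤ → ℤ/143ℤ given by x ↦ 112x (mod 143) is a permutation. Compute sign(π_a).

Trace 8: π^k(8) = [8, 38, 109, 53, 73, 25, 83] for k=0..6.
Cycle type of π: 20×6 + 10 + 4×3 + 1; total 11 cycles.
sign(π) = (−1)^{n − #cycles} = (−1)^{143−11} = (−1)^132 = +1.
Zolotarev: (112|143) = +1, matching the cycle-count sign.

+1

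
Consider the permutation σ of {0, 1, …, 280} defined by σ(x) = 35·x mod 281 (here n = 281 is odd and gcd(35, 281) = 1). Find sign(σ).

Start at x=98: 98 → 58 → 63 → 238 → 181 → 153 → 16 → … (one orbit).
9 cycles of lengths [35, 35, 35, 35, 35, 35, 35, 35, 1].
281 − 9 = 272 transpositions; sign(π) = (−1)^272 = +1.
Check: (35/281) = +1 by Zolotarev.

+1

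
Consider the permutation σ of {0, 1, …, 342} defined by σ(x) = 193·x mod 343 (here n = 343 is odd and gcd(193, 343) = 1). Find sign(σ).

Orbit of 163 under x↦193x: [163, 246, 144, 9, 22, 130, 51]… (length divides ord_343(193)).
The orbit structure of x ↦ 193x mod 343: 7 orbits of sizes [147, 147, 21, 21, 3, 3, 1].
7 cycles on 343: each ℓ→(−1)^(ℓ−1), product (−1)^336 = +1.
Via Zolotarev, sign(π_{193}) = (193|343) = +1.

+1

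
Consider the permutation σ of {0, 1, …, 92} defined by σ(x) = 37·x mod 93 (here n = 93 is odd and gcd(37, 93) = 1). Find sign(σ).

-1

Orbit of 1 under x↦37x: [1, 37, 67, 61, 25, 88]… (length divides ord_93(37)).
π_37 has 18 disjoint cycles with lengths [6, 6, 6, 6, 6, 6, 6, 6, 6, 6, 6, 6, 6, 6, 6, 1, 1, 1] on {0,…,92}.
Σ(ℓ_i−1) = 93−18 = 75; sign = (−1)^75 = -1.
The Jacobi symbol (37|93) = -1 (Zolotarev) agrees.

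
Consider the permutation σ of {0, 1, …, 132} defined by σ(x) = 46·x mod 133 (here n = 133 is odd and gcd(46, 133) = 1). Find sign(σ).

-1

Start at x=113: 113 → 11 → 107 → 1 → 46 → 121 → 113 (one orbit).
The orbit structure of x ↦ 46x mod 133: 24 orbits of sizes [6, 6, 6, 6, 6, 6, 6, 6, 6, 6, 6, 6, 6, 6, 6, 6, 6, 6, 6, 6, 6, 3, 3, 1].
Σ(ℓ_i−1) = 133−24 = 109; sign = (−1)^109 = -1.
Via Zolotarev, sign(π_{46}) = (46|133) = -1.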